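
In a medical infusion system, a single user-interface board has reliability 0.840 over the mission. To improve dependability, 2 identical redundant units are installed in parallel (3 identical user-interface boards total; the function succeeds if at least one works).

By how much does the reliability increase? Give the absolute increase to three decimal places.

0.156

R_before = 0.840
R_after = 1 − (1 − 0.840)^3 = 0.996
ΔR = 0.996 − 0.840 = 0.156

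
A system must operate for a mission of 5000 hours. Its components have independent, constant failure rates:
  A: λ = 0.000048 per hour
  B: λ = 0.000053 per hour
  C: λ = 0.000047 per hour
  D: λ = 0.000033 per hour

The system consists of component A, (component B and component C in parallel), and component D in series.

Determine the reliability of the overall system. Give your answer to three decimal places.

R(A) = exp(−0.000048 × 5000) = 0.78663
R(B) = exp(−0.000053 × 5000) = 0.76721
R(C) = exp(−0.000047 × 5000) = 0.79057
R(D) = exp(−0.000033 × 5000) = 0.84789
Parallel (B and C): 1 − (1 − 0.76721)(1 − 0.79057) = 0.95125
Series (A, [0.95125], and D): 0.78663 × 0.95125 × 0.84789 = 0.634

0.634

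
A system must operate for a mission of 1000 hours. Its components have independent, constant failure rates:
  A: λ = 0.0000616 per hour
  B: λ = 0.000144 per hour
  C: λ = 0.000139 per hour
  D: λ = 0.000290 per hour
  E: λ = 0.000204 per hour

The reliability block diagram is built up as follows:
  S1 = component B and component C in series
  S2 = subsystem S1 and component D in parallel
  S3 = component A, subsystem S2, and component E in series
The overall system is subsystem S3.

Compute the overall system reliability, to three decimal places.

0.719

R(A) = exp(−0.0000616 × 1000) = 0.94026
R(B) = exp(−0.000144 × 1000) = 0.86589
R(C) = exp(−0.000139 × 1000) = 0.87023
R(D) = exp(−0.000290 × 1000) = 0.74826
R(E) = exp(−0.000204 × 1000) = 0.81546
Series (B and C): 0.86589 × 0.87023 = 0.75352
Parallel ([0.75352] and D): 1 − (1 − 0.75352)(1 − 0.74826) = 0.93795
Series (A, [0.93795], and E): 0.94026 × 0.93795 × 0.81546 = 0.719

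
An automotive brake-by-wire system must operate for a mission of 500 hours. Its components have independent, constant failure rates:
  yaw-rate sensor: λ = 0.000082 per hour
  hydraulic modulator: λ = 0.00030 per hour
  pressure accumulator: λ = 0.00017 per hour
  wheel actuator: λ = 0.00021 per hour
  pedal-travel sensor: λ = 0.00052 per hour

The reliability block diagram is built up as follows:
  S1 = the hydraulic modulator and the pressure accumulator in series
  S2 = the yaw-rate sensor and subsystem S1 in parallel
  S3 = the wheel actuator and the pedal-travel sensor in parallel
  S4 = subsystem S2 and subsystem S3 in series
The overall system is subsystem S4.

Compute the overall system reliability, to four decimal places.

R(yaw-rate sensor) = exp(−0.000082 × 500) = 0.959829
R(hydraulic modulator) = exp(−0.00030 × 500) = 0.860708
R(pressure accumulator) = exp(−0.00017 × 500) = 0.918512
R(wheel actuator) = exp(−0.00021 × 500) = 0.900325
R(pedal-travel sensor) = exp(−0.00052 × 500) = 0.771052
Series (hydraulic modulator and pressure accumulator): 0.860708 × 0.918512 = 0.790571
Parallel (yaw-rate sensor and [0.790571]): 1 − (1 − 0.959829)(1 − 0.790571) = 0.991587
Parallel (wheel actuator and pedal-travel sensor): 1 − (1 − 0.900325)(1 − 0.771052) = 0.977180
Series ([0.991587] and [0.977180]): 0.991587 × 0.977180 = 0.9690

0.9690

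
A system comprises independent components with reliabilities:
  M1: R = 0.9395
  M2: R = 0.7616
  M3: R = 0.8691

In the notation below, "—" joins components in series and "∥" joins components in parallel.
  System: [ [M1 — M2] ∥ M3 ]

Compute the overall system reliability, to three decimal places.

Series (M1 and M2): 0.93950 × 0.76160 = 0.71552
Parallel ([0.71552] and M3): 1 − (1 − 0.71552)(1 − 0.86910) = 0.963

0.963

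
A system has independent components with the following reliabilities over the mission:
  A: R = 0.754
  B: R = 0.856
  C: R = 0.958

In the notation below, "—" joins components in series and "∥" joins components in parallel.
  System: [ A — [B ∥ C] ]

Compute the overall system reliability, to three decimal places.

0.749

Parallel (B and C): 1 − (1 − 0.85600)(1 − 0.95800) = 0.99395
Series (A and [0.99395]): 0.75400 × 0.99395 = 0.749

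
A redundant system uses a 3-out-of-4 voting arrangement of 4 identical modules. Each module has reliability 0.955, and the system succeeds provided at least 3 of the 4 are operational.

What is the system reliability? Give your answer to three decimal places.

R = Σ_{i=3}^{4} C(4,i) p^i (1−p)^{4−i} with p = 0.955
C(4,3)·0.955^3·0.045^1 = 0.15678
C(4,4)·0.955^4·0.045^0 = 0.83179
Sum = 0.989

0.989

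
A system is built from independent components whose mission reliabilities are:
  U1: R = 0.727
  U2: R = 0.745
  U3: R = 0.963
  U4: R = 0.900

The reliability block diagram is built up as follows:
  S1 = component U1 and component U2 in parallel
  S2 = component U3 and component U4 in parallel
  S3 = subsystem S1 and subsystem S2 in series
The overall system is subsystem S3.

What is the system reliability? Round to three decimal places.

Parallel (U1 and U2): 1 − (1 − 0.72700)(1 − 0.74500) = 0.93039
Parallel (U3 and U4): 1 − (1 − 0.96300)(1 − 0.90000) = 0.99630
Series ([0.93039] and [0.99630]): 0.93039 × 0.99630 = 0.927

0.927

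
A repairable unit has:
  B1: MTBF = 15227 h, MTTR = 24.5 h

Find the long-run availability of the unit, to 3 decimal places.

A(B1) = MTBF/(MTBF+MTTR) = 15227/(15227+24.5) = 0.998

0.998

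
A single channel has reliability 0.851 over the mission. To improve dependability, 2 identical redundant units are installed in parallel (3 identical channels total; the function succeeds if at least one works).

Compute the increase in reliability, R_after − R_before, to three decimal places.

0.146

R_before = 0.851
R_after = 1 − (1 − 0.851)^3 = 0.997
ΔR = 0.997 − 0.851 = 0.146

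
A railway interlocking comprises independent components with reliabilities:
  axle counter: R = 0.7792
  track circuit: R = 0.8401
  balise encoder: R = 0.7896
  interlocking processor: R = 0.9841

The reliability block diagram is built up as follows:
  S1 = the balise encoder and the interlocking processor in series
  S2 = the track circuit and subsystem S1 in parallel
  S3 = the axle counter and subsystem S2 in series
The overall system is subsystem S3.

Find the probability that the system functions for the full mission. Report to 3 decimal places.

0.751

Series (balise encoder and interlocking processor): 0.78960 × 0.98410 = 0.77705
Parallel (track circuit and [0.77705]): 1 − (1 − 0.84010)(1 − 0.77705) = 0.96435
Series (axle counter and [0.96435]): 0.77920 × 0.96435 = 0.751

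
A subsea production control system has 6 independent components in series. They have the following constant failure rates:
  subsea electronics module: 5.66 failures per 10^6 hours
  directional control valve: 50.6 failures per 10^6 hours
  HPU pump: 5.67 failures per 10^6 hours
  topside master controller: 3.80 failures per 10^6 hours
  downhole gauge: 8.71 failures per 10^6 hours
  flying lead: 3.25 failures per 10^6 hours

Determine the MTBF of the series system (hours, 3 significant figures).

12900

Series of exponential components: λ_sys = Σ λ_i
λ_sys = 0.00000566 + 0.0000506 + 0.00000567 + 0.00000380 + 0.00000871 + 0.00000325 = 7.7690e-05 /h
MTBF = 1 / λ_sys = 12900 h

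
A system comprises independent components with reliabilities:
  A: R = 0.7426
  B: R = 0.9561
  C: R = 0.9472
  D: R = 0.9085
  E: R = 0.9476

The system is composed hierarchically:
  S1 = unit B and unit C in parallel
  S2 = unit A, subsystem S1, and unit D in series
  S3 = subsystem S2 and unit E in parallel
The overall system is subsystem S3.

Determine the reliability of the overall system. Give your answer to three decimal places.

Parallel (B and C): 1 − (1 − 0.95610)(1 − 0.94720) = 0.99768
Series (A, [0.99768], and D): 0.74260 × 0.99768 × 0.90850 = 0.67309
Parallel ([0.67309] and E): 1 − (1 − 0.67309)(1 − 0.94760) = 0.983

0.983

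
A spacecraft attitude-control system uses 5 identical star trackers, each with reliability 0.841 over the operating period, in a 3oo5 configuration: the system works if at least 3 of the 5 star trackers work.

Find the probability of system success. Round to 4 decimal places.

0.9688

R = Σ_{i=3}^{5} C(5,i) p^i (1−p)^{5−i} with p = 0.841
C(5,3)·0.841^3·0.159^2 = 0.150377
C(5,4)·0.841^4·0.159^1 = 0.397696
C(5,5)·0.841^5·0.159^0 = 0.420707
Sum = 0.9688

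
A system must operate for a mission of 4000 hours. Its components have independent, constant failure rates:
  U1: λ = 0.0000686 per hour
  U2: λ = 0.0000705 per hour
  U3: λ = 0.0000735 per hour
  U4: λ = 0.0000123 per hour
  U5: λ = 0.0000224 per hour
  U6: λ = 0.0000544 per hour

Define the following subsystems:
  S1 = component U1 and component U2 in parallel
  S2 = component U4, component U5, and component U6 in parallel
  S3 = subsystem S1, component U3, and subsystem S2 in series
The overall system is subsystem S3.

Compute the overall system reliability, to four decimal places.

R(U1) = exp(−0.0000686 × 4000) = 0.760028
R(U2) = exp(−0.0000705 × 4000) = 0.754274
R(U3) = exp(−0.0000735 × 4000) = 0.745276
R(U4) = exp(−0.0000123 × 4000) = 0.951991
R(U5) = exp(−0.0000224 × 4000) = 0.914297
R(U6) = exp(−0.0000544 × 4000) = 0.804447
Parallel (U1 and U2): 1 − (1 − 0.760028)(1 − 0.754274) = 0.941033
Parallel (U4, U5, and U6): 1 − (1 − 0.951991)(1 − 0.914297)(1 − 0.804447) = 0.999195
Series ([0.941033], U3, and [0.999195]): 0.941033 × 0.745276 × 0.999195 = 0.7008

0.7008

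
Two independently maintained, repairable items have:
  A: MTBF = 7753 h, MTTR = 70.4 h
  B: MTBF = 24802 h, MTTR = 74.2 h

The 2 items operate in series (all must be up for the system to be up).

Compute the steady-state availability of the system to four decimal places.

A(A) = MTBF/(MTBF+MTTR) = 7753/(7753+70.4) = 0.991001
A(B) = MTBF/(MTBF+MTTR) = 24802/(24802+74.2) = 0.997017
Series availability: 0.991001 × 0.997017 = 0.9880

0.9880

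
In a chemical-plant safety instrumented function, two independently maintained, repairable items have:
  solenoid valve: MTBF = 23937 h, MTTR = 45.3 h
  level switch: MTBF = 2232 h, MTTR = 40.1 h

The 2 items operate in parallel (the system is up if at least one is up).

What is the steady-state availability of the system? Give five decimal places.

0.99997

A(solenoid valve) = MTBF/(MTBF+MTTR) = 23937/(23937+45.3) = 0.998111
A(level switch) = MTBF/(MTBF+MTTR) = 2232/(2232+40.1) = 0.982351
Parallel availability: 1 − (1 − 0.998111)(1 − 0.982351) = 0.99997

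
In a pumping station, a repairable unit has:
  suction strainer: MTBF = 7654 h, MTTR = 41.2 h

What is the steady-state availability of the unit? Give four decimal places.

0.9946

A(suction strainer) = MTBF/(MTBF+MTTR) = 7654/(7654+41.2) = 0.9946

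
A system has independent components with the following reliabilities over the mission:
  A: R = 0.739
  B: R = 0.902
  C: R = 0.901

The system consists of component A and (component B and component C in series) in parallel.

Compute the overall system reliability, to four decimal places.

Series (B and C): 0.902000 × 0.901000 = 0.812702
Parallel (A and [0.812702]): 1 − (1 − 0.739000)(1 − 0.812702) = 0.9511

0.9511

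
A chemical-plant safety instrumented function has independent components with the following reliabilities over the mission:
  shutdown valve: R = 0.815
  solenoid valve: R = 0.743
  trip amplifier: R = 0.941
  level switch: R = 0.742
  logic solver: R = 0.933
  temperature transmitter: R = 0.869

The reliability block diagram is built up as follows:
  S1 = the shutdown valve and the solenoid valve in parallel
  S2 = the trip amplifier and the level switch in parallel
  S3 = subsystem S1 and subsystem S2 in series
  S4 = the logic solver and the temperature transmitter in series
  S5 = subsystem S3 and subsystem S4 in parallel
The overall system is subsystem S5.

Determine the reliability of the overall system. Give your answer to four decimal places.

Parallel (shutdown valve and solenoid valve): 1 − (1 − 0.815000)(1 − 0.743000) = 0.952455
Parallel (trip amplifier and level switch): 1 − (1 − 0.941000)(1 − 0.742000) = 0.984778
Series ([0.952455] and [0.984778]): 0.952455 × 0.984778 = 0.937957
Series (logic solver and temperature transmitter): 0.933000 × 0.869000 = 0.810777
Parallel ([0.937957] and [0.810777]): 1 − (1 − 0.937957)(1 − 0.810777) = 0.9883

0.9883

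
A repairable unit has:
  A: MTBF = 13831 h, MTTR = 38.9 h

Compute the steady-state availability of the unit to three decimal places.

A(A) = MTBF/(MTBF+MTTR) = 13831/(13831+38.9) = 0.997

0.997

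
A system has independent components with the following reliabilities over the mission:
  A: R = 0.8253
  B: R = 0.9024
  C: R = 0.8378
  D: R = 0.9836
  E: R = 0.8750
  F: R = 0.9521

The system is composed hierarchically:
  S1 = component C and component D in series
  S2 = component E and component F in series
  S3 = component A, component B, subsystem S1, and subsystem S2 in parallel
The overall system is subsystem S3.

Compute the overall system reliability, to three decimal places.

0.999

Series (C and D): 0.83780 × 0.98360 = 0.82406
Series (E and F): 0.87500 × 0.95210 = 0.83309
Parallel (A, B, [0.82406], and [0.83309]): 1 − (1 − 0.82530)(1 − 0.90240)(1 − 0.82406)(1 − 0.83309) = 0.999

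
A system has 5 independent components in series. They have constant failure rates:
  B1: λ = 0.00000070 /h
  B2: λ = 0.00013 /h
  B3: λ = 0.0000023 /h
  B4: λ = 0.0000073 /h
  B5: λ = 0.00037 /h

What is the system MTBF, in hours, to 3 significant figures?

Series of exponential components: λ_sys = Σ λ_i
λ_sys = 0.00000070 + 0.00013 + 0.0000023 + 0.0000073 + 0.00037 = 5.1030e-04 /h
MTBF = 1 / λ_sys = 1960 h

1960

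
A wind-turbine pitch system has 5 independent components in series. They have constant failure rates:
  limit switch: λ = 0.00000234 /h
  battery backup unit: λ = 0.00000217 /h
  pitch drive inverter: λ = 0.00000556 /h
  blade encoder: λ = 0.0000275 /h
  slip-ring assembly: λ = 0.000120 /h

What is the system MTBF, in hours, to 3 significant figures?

Series of exponential components: λ_sys = Σ λ_i
λ_sys = 0.00000234 + 0.00000217 + 0.00000556 + 0.0000275 + 0.000120 = 1.5757e-04 /h
MTBF = 1 / λ_sys = 6350 h

6350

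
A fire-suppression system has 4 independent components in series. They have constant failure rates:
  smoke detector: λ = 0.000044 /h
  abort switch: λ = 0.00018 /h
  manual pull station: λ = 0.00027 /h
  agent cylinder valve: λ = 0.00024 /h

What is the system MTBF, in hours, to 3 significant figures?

Series of exponential components: λ_sys = Σ λ_i
λ_sys = 0.000044 + 0.00018 + 0.00027 + 0.00024 = 7.3400e-04 /h
MTBF = 1 / λ_sys = 1360 h

1360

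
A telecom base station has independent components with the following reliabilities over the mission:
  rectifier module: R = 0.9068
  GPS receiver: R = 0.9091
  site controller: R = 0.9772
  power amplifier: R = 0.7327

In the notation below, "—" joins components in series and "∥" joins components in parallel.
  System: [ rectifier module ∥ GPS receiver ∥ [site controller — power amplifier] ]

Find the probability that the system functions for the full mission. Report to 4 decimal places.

Series (site controller and power amplifier): 0.977200 × 0.732700 = 0.715994
Parallel (rectifier module, GPS receiver, and [0.715994]): 1 − (1 − 0.906800)(1 − 0.909100)(1 − 0.715994) = 0.9976

0.9976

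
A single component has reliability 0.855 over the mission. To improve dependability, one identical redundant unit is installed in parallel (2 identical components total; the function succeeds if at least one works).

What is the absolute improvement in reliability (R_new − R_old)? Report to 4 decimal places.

0.1240

R_before = 0.855
R_after = 1 − (1 − 0.855)^2 = 0.9790
ΔR = 0.9790 − 0.855 = 0.1240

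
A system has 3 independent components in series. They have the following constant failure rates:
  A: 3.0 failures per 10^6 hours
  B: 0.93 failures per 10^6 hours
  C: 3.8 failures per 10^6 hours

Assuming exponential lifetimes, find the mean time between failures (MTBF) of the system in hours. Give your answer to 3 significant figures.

129000

Series of exponential components: λ_sys = Σ λ_i
λ_sys = 0.0000030 + 0.00000093 + 0.0000038 = 7.7300e-06 /h
MTBF = 1 / λ_sys = 129000 h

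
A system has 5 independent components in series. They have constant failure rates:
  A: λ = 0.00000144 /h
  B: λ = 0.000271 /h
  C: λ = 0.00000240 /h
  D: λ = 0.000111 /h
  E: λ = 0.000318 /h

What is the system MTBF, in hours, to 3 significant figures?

Series of exponential components: λ_sys = Σ λ_i
λ_sys = 0.00000144 + 0.000271 + 0.00000240 + 0.000111 + 0.000318 = 7.0384e-04 /h
MTBF = 1 / λ_sys = 1420 h

1420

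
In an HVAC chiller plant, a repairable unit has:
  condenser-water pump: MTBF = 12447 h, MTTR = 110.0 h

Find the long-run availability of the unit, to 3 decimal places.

0.991

A(condenser-water pump) = MTBF/(MTBF+MTTR) = 12447/(12447+110.0) = 0.991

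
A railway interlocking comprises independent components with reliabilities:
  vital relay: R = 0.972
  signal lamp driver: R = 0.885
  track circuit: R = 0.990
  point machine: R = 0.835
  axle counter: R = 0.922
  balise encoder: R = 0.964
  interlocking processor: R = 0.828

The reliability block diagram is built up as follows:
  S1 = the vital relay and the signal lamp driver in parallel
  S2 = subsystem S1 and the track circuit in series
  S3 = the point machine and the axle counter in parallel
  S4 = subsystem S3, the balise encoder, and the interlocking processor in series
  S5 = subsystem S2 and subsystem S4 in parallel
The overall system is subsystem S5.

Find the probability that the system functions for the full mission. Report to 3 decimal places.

0.997

Parallel (vital relay and signal lamp driver): 1 − (1 − 0.97200)(1 − 0.88500) = 0.99678
Series ([0.99678] and track circuit): 0.99678 × 0.99000 = 0.98681
Parallel (point machine and axle counter): 1 − (1 − 0.83500)(1 − 0.92200) = 0.98713
Series ([0.98713], balise encoder, and interlocking processor): 0.98713 × 0.96400 × 0.82800 = 0.78792
Parallel ([0.98681] and [0.78792]): 1 − (1 − 0.98681)(1 − 0.78792) = 0.997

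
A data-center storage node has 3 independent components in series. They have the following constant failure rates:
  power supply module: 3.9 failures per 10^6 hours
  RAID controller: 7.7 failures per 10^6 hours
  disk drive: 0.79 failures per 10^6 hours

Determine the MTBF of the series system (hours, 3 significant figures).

Series of exponential components: λ_sys = Σ λ_i
λ_sys = 0.0000039 + 0.0000077 + 0.00000079 = 1.2390e-05 /h
MTBF = 1 / λ_sys = 80700 h

80700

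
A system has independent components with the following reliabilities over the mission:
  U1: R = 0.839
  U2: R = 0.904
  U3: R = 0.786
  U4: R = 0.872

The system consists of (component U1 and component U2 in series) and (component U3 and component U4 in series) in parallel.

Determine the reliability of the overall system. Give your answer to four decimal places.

Series (U1 and U2): 0.839000 × 0.904000 = 0.758456
Series (U3 and U4): 0.786000 × 0.872000 = 0.685392
Parallel ([0.758456] and [0.685392]): 1 − (1 − 0.758456)(1 − 0.685392) = 0.9240

0.9240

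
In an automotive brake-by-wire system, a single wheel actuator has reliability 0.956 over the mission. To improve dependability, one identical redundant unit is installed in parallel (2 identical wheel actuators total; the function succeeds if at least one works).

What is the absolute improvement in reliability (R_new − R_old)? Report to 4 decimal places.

0.0421

R_before = 0.956
R_after = 1 − (1 − 0.956)^2 = 0.9981
ΔR = 0.9981 − 0.956 = 0.0421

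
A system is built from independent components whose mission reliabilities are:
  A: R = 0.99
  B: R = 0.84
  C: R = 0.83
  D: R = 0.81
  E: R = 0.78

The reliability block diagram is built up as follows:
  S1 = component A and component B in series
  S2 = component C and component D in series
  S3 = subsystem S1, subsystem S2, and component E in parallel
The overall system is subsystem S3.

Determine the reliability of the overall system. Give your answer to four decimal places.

Series (A and B): 0.990000 × 0.840000 = 0.831600
Series (C and D): 0.830000 × 0.810000 = 0.672300
Parallel ([0.831600], [0.672300], and E): 1 − (1 − 0.831600)(1 − 0.672300)(1 − 0.780000) = 0.9879

0.9879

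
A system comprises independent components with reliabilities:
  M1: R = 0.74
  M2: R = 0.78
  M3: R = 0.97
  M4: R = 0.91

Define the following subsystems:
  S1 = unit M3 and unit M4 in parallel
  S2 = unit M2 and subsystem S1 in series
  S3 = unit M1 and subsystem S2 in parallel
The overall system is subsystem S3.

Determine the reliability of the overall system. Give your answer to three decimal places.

0.942

Parallel (M3 and M4): 1 − (1 − 0.97000)(1 − 0.91000) = 0.99730
Series (M2 and [0.99730]): 0.78000 × 0.99730 = 0.77789
Parallel (M1 and [0.77789]): 1 − (1 − 0.74000)(1 − 0.77789) = 0.942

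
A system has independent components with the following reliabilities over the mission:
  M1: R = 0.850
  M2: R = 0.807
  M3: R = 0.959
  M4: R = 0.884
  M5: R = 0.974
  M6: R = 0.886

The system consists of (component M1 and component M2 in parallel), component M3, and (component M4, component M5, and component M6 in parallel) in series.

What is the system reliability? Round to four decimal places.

0.9309

Parallel (M1 and M2): 1 − (1 − 0.850000)(1 − 0.807000) = 0.971050
Parallel (M4, M5, and M6): 1 − (1 − 0.884000)(1 − 0.974000)(1 − 0.886000) = 0.999656
Series ([0.971050], M3, and [0.999656]): 0.971050 × 0.959000 × 0.999656 = 0.9309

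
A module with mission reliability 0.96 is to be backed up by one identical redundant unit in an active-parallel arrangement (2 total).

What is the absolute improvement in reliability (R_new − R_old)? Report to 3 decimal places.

0.038

R_before = 0.96
R_after = 1 − (1 − 0.96)^2 = 0.998
ΔR = 0.998 − 0.96 = 0.038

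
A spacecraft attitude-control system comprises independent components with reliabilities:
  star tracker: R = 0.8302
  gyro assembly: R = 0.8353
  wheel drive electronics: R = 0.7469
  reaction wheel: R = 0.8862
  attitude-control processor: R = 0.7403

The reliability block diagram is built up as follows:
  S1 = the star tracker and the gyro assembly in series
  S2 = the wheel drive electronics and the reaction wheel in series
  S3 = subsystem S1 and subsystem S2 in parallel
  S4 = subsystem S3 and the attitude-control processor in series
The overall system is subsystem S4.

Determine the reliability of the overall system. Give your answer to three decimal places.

0.664

Series (star tracker and gyro assembly): 0.83020 × 0.83530 = 0.69347
Series (wheel drive electronics and reaction wheel): 0.74690 × 0.88620 = 0.66190
Parallel ([0.69347] and [0.66190]): 1 − (1 − 0.69347)(1 − 0.66190) = 0.89636
Series ([0.89636] and attitude-control processor): 0.89636 × 0.74030 = 0.664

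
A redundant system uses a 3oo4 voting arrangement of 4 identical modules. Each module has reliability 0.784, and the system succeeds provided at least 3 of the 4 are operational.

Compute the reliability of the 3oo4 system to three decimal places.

R = Σ_{i=3}^{4} C(4,i) p^i (1−p)^{4−i} with p = 0.784
C(4,3)·0.784^3·0.216^1 = 0.41635
C(4,4)·0.784^4·0.216^0 = 0.37780
Sum = 0.794

0.794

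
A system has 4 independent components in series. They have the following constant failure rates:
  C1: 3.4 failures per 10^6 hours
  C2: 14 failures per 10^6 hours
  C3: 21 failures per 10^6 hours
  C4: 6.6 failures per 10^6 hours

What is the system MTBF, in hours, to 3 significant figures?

22200

Series of exponential components: λ_sys = Σ λ_i
λ_sys = 0.0000034 + 0.000014 + 0.000021 + 0.0000066 = 4.5000e-05 /h
MTBF = 1 / λ_sys = 22200 h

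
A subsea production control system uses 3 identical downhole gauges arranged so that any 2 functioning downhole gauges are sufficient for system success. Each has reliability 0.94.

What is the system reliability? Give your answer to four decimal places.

R = Σ_{i=2}^{3} C(3,i) p^i (1−p)^{3−i} with p = 0.94
C(3,2)·0.94^2·0.06^1 = 0.159048
C(3,3)·0.94^3·0.06^0 = 0.830584
Sum = 0.9896

0.9896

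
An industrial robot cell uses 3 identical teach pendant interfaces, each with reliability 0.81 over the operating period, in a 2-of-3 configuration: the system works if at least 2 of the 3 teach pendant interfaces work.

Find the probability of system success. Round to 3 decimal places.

R = Σ_{i=2}^{3} C(3,i) p^i (1−p)^{3−i} with p = 0.81
C(3,2)·0.81^2·0.19^1 = 0.37398
C(3,3)·0.81^3·0.19^0 = 0.53144
Sum = 0.905

0.905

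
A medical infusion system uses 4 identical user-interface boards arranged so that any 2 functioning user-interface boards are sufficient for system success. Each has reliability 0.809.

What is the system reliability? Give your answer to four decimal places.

R = Σ_{i=2}^{4} C(4,i) p^i (1−p)^{4−i} with p = 0.809
C(4,2)·0.809^2·0.191^2 = 0.143257
C(4,3)·0.809^3·0.191^1 = 0.404519
C(4,4)·0.809^4·0.191^0 = 0.428345
Sum = 0.9761

0.9761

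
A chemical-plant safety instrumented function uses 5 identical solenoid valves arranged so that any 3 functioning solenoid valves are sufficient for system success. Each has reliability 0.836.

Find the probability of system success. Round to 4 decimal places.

R = Σ_{i=3}^{5} C(5,i) p^i (1−p)^{5−i} with p = 0.836
C(5,3)·0.836^3·0.164^2 = 0.157147
C(5,4)·0.836^4·0.164^1 = 0.400534
C(5,5)·0.836^5·0.164^0 = 0.408349
Sum = 0.9660

0.9660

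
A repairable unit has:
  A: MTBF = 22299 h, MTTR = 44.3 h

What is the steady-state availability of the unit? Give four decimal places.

A(A) = MTBF/(MTBF+MTTR) = 22299/(22299+44.3) = 0.9980

0.9980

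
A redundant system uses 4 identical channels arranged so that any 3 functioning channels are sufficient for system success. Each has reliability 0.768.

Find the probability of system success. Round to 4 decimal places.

0.7683

R = Σ_{i=3}^{4} C(4,i) p^i (1−p)^{4−i} with p = 0.768
C(4,3)·0.768^3·0.232^1 = 0.420370
C(4,4)·0.768^4·0.232^0 = 0.347892
Sum = 0.7683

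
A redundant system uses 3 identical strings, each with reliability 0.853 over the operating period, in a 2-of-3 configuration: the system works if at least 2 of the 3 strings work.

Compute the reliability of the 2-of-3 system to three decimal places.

0.942

R = Σ_{i=2}^{3} C(3,i) p^i (1−p)^{3−i} with p = 0.853
C(3,2)·0.853^2·0.147^1 = 0.32088
C(3,3)·0.853^3·0.147^0 = 0.62065
Sum = 0.942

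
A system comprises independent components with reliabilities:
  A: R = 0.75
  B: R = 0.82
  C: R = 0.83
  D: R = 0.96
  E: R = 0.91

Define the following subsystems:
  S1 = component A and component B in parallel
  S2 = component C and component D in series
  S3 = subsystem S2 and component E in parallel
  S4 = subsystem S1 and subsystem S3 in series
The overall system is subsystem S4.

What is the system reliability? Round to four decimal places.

Parallel (A and B): 1 − (1 − 0.750000)(1 − 0.820000) = 0.955000
Series (C and D): 0.830000 × 0.960000 = 0.796800
Parallel ([0.796800] and E): 1 − (1 − 0.796800)(1 − 0.910000) = 0.981712
Series ([0.955000] and [0.981712]): 0.955000 × 0.981712 = 0.9375

0.9375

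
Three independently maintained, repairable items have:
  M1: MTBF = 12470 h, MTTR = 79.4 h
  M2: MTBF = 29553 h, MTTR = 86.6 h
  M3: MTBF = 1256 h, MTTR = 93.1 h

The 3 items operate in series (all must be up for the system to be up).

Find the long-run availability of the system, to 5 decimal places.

A(M1) = MTBF/(MTBF+MTTR) = 12470/(12470+79.4) = 0.993673
A(M2) = MTBF/(MTBF+MTTR) = 29553/(29553+86.6) = 0.997078
A(M3) = MTBF/(MTBF+MTTR) = 1256/(1256+93.1) = 0.930991
Series availability: 0.993673 × 0.997078 × 0.930991 = 0.92240

0.92240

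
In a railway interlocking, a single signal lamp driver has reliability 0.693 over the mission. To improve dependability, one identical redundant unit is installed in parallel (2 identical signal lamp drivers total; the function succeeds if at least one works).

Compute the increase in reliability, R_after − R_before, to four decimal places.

0.2128

R_before = 0.693
R_after = 1 − (1 − 0.693)^2 = 0.9058
ΔR = 0.9058 − 0.693 = 0.2128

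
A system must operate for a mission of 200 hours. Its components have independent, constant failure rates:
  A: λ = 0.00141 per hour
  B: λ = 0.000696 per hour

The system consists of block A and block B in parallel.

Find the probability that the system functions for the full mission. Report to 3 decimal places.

0.968

R(A) = exp(−0.00141 × 200) = 0.75427
R(B) = exp(−0.000696 × 200) = 0.87005
Parallel (A and B): 1 − (1 − 0.75427)(1 − 0.87005) = 0.968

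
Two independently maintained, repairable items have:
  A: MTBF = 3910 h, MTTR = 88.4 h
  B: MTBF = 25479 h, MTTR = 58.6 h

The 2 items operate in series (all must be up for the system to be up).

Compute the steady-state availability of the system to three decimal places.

0.976

A(A) = MTBF/(MTBF+MTTR) = 3910/(3910+88.4) = 0.977891
A(B) = MTBF/(MTBF+MTTR) = 25479/(25479+58.6) = 0.997705
Series availability: 0.977891 × 0.997705 = 0.976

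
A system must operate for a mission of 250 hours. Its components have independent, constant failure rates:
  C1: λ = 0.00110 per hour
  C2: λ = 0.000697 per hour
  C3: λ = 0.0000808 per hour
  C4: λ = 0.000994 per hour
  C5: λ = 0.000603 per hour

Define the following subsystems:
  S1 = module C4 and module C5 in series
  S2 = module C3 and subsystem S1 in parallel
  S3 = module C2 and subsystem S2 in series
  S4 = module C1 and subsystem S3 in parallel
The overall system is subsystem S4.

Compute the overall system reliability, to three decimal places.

0.960

R(C1) = exp(−0.00110 × 250) = 0.75957
R(C2) = exp(−0.000697 × 250) = 0.84009
R(C3) = exp(−0.0000808 × 250) = 0.98000
R(C4) = exp(−0.000994 × 250) = 0.77997
R(C5) = exp(−0.000603 × 250) = 0.86006
Series (C4 and C5): 0.77997 × 0.86006 = 0.67082
Parallel (C3 and [0.67082]): 1 − (1 − 0.98000)(1 − 0.67082) = 0.99342
Series (C2 and [0.99342]): 0.84009 × 0.99342 = 0.83456
Parallel (C1 and [0.83456]): 1 − (1 − 0.75957)(1 − 0.83456) = 0.960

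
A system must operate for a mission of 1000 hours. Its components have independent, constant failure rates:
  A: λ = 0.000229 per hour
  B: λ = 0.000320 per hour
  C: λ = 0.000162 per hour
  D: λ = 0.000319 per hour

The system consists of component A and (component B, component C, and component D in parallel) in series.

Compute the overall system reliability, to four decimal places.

0.7864

R(A) = exp(−0.000229 × 1000) = 0.795329
R(B) = exp(−0.000320 × 1000) = 0.726149
R(C) = exp(−0.000162 × 1000) = 0.850441
R(D) = exp(−0.000319 × 1000) = 0.726876
Parallel (B, C, and D): 1 − (1 − 0.726149)(1 − 0.850441)(1 − 0.726876) = 0.988814
Series (A and [0.988814]): 0.795329 × 0.988814 = 0.7864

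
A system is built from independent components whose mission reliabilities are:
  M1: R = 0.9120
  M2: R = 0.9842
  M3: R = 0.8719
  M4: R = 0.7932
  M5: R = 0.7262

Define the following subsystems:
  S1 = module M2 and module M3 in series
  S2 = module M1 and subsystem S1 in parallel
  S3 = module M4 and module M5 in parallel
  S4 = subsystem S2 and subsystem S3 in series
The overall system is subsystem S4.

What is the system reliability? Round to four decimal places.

Series (M2 and M3): 0.984200 × 0.871900 = 0.858124
Parallel (M1 and [0.858124]): 1 − (1 − 0.912000)(1 − 0.858124) = 0.987515
Parallel (M4 and M5): 1 − (1 − 0.793200)(1 − 0.726200) = 0.943378
Series ([0.987515] and [0.943378]): 0.987515 × 0.943378 = 0.9316

0.9316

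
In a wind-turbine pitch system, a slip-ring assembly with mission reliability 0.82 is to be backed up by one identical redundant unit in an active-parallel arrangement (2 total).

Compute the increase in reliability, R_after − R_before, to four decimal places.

R_before = 0.82
R_after = 1 − (1 − 0.82)^2 = 0.9676
ΔR = 0.9676 − 0.82 = 0.1476

0.1476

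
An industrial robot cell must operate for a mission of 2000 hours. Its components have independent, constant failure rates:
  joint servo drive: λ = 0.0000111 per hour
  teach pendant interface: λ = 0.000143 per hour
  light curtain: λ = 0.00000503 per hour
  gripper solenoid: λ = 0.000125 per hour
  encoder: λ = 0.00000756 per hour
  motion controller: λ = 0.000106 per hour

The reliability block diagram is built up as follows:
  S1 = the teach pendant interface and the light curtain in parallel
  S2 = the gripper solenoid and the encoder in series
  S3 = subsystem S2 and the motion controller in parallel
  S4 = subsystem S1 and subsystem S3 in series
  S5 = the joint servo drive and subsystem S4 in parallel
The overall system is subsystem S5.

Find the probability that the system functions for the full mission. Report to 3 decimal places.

R(joint servo drive) = exp(−0.0000111 × 2000) = 0.97804
R(teach pendant interface) = exp(−0.000143 × 2000) = 0.75126
R(light curtain) = exp(−0.00000503 × 2000) = 0.98999
R(gripper solenoid) = exp(−0.000125 × 2000) = 0.77880
R(encoder) = exp(−0.00000756 × 2000) = 0.98499
R(motion controller) = exp(−0.000106 × 2000) = 0.80896
Parallel (teach pendant interface and light curtain): 1 − (1 − 0.75126)(1 − 0.98999) = 0.99751
Series (gripper solenoid and encoder): 0.77880 × 0.98499 = 0.76711
Parallel ([0.76711] and motion controller): 1 − (1 − 0.76711)(1 − 0.80896) = 0.95551
Series ([0.99751] and [0.95551]): 0.99751 × 0.95551 = 0.95313
Parallel (joint servo drive and [0.95313]): 1 − (1 − 0.97804)(1 − 0.95313) = 0.999

0.999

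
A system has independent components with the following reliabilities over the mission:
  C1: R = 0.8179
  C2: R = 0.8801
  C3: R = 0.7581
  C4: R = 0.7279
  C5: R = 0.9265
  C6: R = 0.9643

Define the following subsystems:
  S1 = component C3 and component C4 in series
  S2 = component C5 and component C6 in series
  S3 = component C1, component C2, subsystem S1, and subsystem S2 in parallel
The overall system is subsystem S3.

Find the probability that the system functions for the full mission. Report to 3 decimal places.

Series (C3 and C4): 0.75810 × 0.72790 = 0.55182
Series (C5 and C6): 0.92650 × 0.96430 = 0.89342
Parallel (C1, C2, [0.55182], and [0.89342]): 1 − (1 − 0.81790)(1 − 0.88010)(1 − 0.55182)(1 − 0.89342) = 0.999

0.999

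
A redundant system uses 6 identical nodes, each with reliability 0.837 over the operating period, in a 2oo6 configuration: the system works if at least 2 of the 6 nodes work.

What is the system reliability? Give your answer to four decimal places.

0.9994

R = Σ_{i=2}^{6} C(6,i) p^i (1−p)^{6−i} with p = 0.837
C(6,2)·0.837^2·0.163^4 = 0.007418
C(6,3)·0.837^3·0.163^3 = 0.050789
C(6,4)·0.837^4·0.163^2 = 0.195600
C(6,5)·0.837^5·0.163^1 = 0.401759
C(6,6)·0.837^6·0.163^0 = 0.343837
Sum = 0.9994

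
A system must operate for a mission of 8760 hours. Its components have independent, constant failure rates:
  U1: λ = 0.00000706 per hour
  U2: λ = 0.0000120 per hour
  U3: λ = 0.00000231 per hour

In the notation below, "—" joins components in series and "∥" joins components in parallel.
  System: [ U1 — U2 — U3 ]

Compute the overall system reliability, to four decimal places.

R(U1) = exp(−0.00000706 × 8760) = 0.940028
R(U2) = exp(−0.0000120 × 8760) = 0.900216
R(U3) = exp(−0.00000231 × 8760) = 0.979968
Series (U1, U2, and U3): 0.940028 × 0.900216 × 0.979968 = 0.8293

0.8293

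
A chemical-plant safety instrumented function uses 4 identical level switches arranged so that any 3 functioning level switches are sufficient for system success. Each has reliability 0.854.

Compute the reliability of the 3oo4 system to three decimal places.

0.896

R = Σ_{i=3}^{4} C(4,i) p^i (1−p)^{4−i} with p = 0.854
C(4,3)·0.854^3·0.146^1 = 0.36374
C(4,4)·0.854^4·0.146^0 = 0.53190
Sum = 0.896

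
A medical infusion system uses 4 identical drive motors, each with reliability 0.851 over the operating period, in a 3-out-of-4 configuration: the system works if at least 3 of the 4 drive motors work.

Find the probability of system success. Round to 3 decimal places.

R = Σ_{i=3}^{4} C(4,i) p^i (1−p)^{4−i} with p = 0.851
C(4,3)·0.851^3·0.149^1 = 0.36731
C(4,4)·0.851^4·0.149^0 = 0.52447
Sum = 0.892

0.892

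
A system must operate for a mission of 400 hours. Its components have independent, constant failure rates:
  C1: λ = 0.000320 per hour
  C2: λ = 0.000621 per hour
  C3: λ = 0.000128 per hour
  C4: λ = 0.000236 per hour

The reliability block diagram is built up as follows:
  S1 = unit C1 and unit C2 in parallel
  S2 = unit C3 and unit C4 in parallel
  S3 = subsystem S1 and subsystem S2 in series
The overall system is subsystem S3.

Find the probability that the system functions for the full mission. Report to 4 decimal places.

R(C1) = exp(−0.000320 × 400) = 0.879853
R(C2) = exp(−0.000621 × 400) = 0.780048
R(C3) = exp(−0.000128 × 400) = 0.950089
R(C4) = exp(−0.000236 × 400) = 0.909919
Parallel (C1 and C2): 1 − (1 − 0.879853)(1 − 0.780048) = 0.973573
Parallel (C3 and C4): 1 − (1 − 0.950089)(1 − 0.909919) = 0.995504
Series ([0.973573] and [0.995504]): 0.973573 × 0.995504 = 0.9692

0.9692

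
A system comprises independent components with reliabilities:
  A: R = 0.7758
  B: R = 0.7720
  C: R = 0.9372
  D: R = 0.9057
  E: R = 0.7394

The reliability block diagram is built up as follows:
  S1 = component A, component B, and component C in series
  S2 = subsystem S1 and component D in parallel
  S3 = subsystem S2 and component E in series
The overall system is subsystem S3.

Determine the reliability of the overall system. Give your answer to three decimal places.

Series (A, B, and C): 0.77580 × 0.77200 × 0.93720 = 0.56131
Parallel ([0.56131] and D): 1 − (1 − 0.56131)(1 − 0.90570) = 0.95863
Series ([0.95863] and E): 0.95863 × 0.73940 = 0.709

0.709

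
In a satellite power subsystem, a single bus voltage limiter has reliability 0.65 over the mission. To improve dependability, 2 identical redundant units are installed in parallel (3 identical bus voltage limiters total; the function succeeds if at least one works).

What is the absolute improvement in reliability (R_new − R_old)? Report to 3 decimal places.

0.307

R_before = 0.65
R_after = 1 − (1 − 0.65)^3 = 0.957
ΔR = 0.957 − 0.65 = 0.307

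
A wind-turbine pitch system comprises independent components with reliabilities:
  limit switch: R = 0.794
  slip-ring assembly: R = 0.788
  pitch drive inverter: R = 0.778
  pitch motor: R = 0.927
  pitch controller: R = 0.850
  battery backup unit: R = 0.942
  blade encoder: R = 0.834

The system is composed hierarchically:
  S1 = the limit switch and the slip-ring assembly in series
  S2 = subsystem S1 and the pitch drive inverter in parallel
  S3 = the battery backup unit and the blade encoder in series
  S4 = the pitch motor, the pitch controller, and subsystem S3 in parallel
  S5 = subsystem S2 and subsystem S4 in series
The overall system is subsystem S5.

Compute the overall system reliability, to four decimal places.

Series (limit switch and slip-ring assembly): 0.794000 × 0.788000 = 0.625672
Parallel ([0.625672] and pitch drive inverter): 1 − (1 − 0.625672)(1 − 0.778000) = 0.916899
Series (battery backup unit and blade encoder): 0.942000 × 0.834000 = 0.785628
Parallel (pitch motor, pitch controller, and [0.785628]): 1 − (1 − 0.927000)(1 − 0.850000)(1 − 0.785628) = 0.997653
Series ([0.916899] and [0.997653]): 0.916899 × 0.997653 = 0.9147

0.9147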